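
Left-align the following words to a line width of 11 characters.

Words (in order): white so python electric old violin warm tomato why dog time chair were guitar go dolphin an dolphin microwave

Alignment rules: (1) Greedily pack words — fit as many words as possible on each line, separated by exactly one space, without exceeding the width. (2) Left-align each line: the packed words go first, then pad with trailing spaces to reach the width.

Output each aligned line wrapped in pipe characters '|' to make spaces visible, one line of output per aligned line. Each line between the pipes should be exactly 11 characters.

Line 1: ['white', 'so'] (min_width=8, slack=3)
Line 2: ['python'] (min_width=6, slack=5)
Line 3: ['electric'] (min_width=8, slack=3)
Line 4: ['old', 'violin'] (min_width=10, slack=1)
Line 5: ['warm', 'tomato'] (min_width=11, slack=0)
Line 6: ['why', 'dog'] (min_width=7, slack=4)
Line 7: ['time', 'chair'] (min_width=10, slack=1)
Line 8: ['were', 'guitar'] (min_width=11, slack=0)
Line 9: ['go', 'dolphin'] (min_width=10, slack=1)
Line 10: ['an', 'dolphin'] (min_width=10, slack=1)
Line 11: ['microwave'] (min_width=9, slack=2)

Answer: |white so   |
|python     |
|electric   |
|old violin |
|warm tomato|
|why dog    |
|time chair |
|were guitar|
|go dolphin |
|an dolphin |
|microwave  |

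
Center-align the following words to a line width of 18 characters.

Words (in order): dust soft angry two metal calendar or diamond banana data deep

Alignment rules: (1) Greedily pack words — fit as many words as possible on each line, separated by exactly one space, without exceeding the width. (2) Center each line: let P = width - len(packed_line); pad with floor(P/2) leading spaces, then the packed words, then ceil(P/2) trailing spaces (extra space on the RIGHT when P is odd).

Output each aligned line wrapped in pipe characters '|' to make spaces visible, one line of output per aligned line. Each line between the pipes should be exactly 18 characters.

Answer: | dust soft angry  |
|two metal calendar|
|or diamond banana |
|    data deep     |

Derivation:
Line 1: ['dust', 'soft', 'angry'] (min_width=15, slack=3)
Line 2: ['two', 'metal', 'calendar'] (min_width=18, slack=0)
Line 3: ['or', 'diamond', 'banana'] (min_width=17, slack=1)
Line 4: ['data', 'deep'] (min_width=9, slack=9)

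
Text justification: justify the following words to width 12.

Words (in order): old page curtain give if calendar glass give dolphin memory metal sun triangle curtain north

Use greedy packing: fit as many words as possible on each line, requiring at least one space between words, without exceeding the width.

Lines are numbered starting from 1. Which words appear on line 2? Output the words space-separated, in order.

Answer: curtain give

Derivation:
Line 1: ['old', 'page'] (min_width=8, slack=4)
Line 2: ['curtain', 'give'] (min_width=12, slack=0)
Line 3: ['if', 'calendar'] (min_width=11, slack=1)
Line 4: ['glass', 'give'] (min_width=10, slack=2)
Line 5: ['dolphin'] (min_width=7, slack=5)
Line 6: ['memory', 'metal'] (min_width=12, slack=0)
Line 7: ['sun', 'triangle'] (min_width=12, slack=0)
Line 8: ['curtain'] (min_width=7, slack=5)
Line 9: ['north'] (min_width=5, slack=7)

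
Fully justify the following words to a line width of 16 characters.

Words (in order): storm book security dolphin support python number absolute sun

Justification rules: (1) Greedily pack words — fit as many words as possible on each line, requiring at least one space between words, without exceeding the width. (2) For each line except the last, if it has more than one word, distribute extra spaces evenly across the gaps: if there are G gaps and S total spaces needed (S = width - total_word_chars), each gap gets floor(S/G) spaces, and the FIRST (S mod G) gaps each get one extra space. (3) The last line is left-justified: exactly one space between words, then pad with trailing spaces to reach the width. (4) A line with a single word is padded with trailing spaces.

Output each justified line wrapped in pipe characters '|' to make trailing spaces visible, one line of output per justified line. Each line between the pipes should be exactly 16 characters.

Answer: |storm       book|
|security dolphin|
|support   python|
|number  absolute|
|sun             |

Derivation:
Line 1: ['storm', 'book'] (min_width=10, slack=6)
Line 2: ['security', 'dolphin'] (min_width=16, slack=0)
Line 3: ['support', 'python'] (min_width=14, slack=2)
Line 4: ['number', 'absolute'] (min_width=15, slack=1)
Line 5: ['sun'] (min_width=3, slack=13)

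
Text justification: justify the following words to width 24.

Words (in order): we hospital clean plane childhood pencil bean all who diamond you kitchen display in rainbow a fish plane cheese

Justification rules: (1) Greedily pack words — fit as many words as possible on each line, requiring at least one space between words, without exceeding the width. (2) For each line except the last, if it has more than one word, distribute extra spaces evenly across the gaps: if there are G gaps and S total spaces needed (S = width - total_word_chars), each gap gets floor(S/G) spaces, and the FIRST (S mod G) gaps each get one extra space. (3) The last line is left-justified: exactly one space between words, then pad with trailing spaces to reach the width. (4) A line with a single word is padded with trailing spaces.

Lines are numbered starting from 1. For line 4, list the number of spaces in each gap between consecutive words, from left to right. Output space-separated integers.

Answer: 4 4

Derivation:
Line 1: ['we', 'hospital', 'clean', 'plane'] (min_width=23, slack=1)
Line 2: ['childhood', 'pencil', 'bean'] (min_width=21, slack=3)
Line 3: ['all', 'who', 'diamond', 'you'] (min_width=19, slack=5)
Line 4: ['kitchen', 'display', 'in'] (min_width=18, slack=6)
Line 5: ['rainbow', 'a', 'fish', 'plane'] (min_width=20, slack=4)
Line 6: ['cheese'] (min_width=6, slack=18)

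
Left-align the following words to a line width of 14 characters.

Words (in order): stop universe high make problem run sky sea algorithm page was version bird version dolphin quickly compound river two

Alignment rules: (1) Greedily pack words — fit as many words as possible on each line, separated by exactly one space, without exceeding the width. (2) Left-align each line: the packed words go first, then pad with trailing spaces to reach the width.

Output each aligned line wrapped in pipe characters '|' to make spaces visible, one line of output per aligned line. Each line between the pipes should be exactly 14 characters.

Answer: |stop universe |
|high make     |
|problem run   |
|sky sea       |
|algorithm page|
|was version   |
|bird version  |
|dolphin       |
|quickly       |
|compound river|
|two           |

Derivation:
Line 1: ['stop', 'universe'] (min_width=13, slack=1)
Line 2: ['high', 'make'] (min_width=9, slack=5)
Line 3: ['problem', 'run'] (min_width=11, slack=3)
Line 4: ['sky', 'sea'] (min_width=7, slack=7)
Line 5: ['algorithm', 'page'] (min_width=14, slack=0)
Line 6: ['was', 'version'] (min_width=11, slack=3)
Line 7: ['bird', 'version'] (min_width=12, slack=2)
Line 8: ['dolphin'] (min_width=7, slack=7)
Line 9: ['quickly'] (min_width=7, slack=7)
Line 10: ['compound', 'river'] (min_width=14, slack=0)
Line 11: ['two'] (min_width=3, slack=11)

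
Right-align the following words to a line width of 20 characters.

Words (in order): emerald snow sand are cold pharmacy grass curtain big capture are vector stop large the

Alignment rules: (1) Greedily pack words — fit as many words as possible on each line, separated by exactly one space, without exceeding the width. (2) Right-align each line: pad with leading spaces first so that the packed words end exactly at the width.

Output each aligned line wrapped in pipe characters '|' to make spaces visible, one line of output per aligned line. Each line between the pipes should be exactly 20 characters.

Line 1: ['emerald', 'snow', 'sand'] (min_width=17, slack=3)
Line 2: ['are', 'cold', 'pharmacy'] (min_width=17, slack=3)
Line 3: ['grass', 'curtain', 'big'] (min_width=17, slack=3)
Line 4: ['capture', 'are', 'vector'] (min_width=18, slack=2)
Line 5: ['stop', 'large', 'the'] (min_width=14, slack=6)

Answer: |   emerald snow sand|
|   are cold pharmacy|
|   grass curtain big|
|  capture are vector|
|      stop large the|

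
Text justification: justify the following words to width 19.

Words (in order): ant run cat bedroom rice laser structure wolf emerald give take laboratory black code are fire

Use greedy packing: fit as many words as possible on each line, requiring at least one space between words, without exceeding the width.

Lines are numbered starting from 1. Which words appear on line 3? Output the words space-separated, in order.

Answer: structure wolf

Derivation:
Line 1: ['ant', 'run', 'cat', 'bedroom'] (min_width=19, slack=0)
Line 2: ['rice', 'laser'] (min_width=10, slack=9)
Line 3: ['structure', 'wolf'] (min_width=14, slack=5)
Line 4: ['emerald', 'give', 'take'] (min_width=17, slack=2)
Line 5: ['laboratory', 'black'] (min_width=16, slack=3)
Line 6: ['code', 'are', 'fire'] (min_width=13, slack=6)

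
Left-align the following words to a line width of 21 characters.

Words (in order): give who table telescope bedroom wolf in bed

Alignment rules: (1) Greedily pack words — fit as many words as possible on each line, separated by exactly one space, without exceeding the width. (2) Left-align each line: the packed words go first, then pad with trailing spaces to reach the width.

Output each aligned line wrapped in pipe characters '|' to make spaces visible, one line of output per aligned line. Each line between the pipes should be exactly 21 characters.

Line 1: ['give', 'who', 'table'] (min_width=14, slack=7)
Line 2: ['telescope', 'bedroom'] (min_width=17, slack=4)
Line 3: ['wolf', 'in', 'bed'] (min_width=11, slack=10)

Answer: |give who table       |
|telescope bedroom    |
|wolf in bed          |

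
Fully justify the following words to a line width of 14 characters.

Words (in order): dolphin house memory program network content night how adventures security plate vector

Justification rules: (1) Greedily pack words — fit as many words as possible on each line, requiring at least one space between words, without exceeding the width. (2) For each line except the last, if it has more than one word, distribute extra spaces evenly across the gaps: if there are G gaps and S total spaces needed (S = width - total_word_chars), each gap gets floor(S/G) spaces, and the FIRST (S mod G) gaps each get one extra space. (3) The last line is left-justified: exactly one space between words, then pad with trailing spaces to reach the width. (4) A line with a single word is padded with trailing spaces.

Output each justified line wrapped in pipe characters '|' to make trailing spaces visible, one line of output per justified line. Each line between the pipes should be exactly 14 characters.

Line 1: ['dolphin', 'house'] (min_width=13, slack=1)
Line 2: ['memory', 'program'] (min_width=14, slack=0)
Line 3: ['network'] (min_width=7, slack=7)
Line 4: ['content', 'night'] (min_width=13, slack=1)
Line 5: ['how', 'adventures'] (min_width=14, slack=0)
Line 6: ['security', 'plate'] (min_width=14, slack=0)
Line 7: ['vector'] (min_width=6, slack=8)

Answer: |dolphin  house|
|memory program|
|network       |
|content  night|
|how adventures|
|security plate|
|vector        |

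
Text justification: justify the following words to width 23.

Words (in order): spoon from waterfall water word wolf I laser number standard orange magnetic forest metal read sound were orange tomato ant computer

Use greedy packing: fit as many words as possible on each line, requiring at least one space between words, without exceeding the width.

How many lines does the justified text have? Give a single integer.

Line 1: ['spoon', 'from', 'waterfall'] (min_width=20, slack=3)
Line 2: ['water', 'word', 'wolf', 'I', 'laser'] (min_width=23, slack=0)
Line 3: ['number', 'standard', 'orange'] (min_width=22, slack=1)
Line 4: ['magnetic', 'forest', 'metal'] (min_width=21, slack=2)
Line 5: ['read', 'sound', 'were', 'orange'] (min_width=22, slack=1)
Line 6: ['tomato', 'ant', 'computer'] (min_width=19, slack=4)
Total lines: 6

Answer: 6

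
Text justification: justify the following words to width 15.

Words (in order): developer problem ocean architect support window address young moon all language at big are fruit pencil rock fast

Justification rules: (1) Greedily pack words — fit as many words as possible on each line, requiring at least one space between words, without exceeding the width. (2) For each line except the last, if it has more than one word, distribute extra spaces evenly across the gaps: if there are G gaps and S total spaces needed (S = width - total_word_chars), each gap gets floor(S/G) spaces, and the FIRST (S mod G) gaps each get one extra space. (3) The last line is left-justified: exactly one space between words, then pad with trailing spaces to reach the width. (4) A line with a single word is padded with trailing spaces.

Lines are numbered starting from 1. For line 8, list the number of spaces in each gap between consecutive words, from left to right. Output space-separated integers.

Answer: 7

Derivation:
Line 1: ['developer'] (min_width=9, slack=6)
Line 2: ['problem', 'ocean'] (min_width=13, slack=2)
Line 3: ['architect'] (min_width=9, slack=6)
Line 4: ['support', 'window'] (min_width=14, slack=1)
Line 5: ['address', 'young'] (min_width=13, slack=2)
Line 6: ['moon', 'all'] (min_width=8, slack=7)
Line 7: ['language', 'at', 'big'] (min_width=15, slack=0)
Line 8: ['are', 'fruit'] (min_width=9, slack=6)
Line 9: ['pencil', 'rock'] (min_width=11, slack=4)
Line 10: ['fast'] (min_width=4, slack=11)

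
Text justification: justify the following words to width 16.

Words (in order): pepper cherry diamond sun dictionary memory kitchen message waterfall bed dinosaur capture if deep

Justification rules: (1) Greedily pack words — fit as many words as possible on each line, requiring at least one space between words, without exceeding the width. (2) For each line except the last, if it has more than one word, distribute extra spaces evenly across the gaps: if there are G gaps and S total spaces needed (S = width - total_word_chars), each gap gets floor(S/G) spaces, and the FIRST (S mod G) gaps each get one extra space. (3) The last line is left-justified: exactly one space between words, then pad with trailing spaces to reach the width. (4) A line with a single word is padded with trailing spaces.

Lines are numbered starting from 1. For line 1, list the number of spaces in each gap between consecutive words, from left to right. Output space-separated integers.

Answer: 4

Derivation:
Line 1: ['pepper', 'cherry'] (min_width=13, slack=3)
Line 2: ['diamond', 'sun'] (min_width=11, slack=5)
Line 3: ['dictionary'] (min_width=10, slack=6)
Line 4: ['memory', 'kitchen'] (min_width=14, slack=2)
Line 5: ['message'] (min_width=7, slack=9)
Line 6: ['waterfall', 'bed'] (min_width=13, slack=3)
Line 7: ['dinosaur', 'capture'] (min_width=16, slack=0)
Line 8: ['if', 'deep'] (min_width=7, slack=9)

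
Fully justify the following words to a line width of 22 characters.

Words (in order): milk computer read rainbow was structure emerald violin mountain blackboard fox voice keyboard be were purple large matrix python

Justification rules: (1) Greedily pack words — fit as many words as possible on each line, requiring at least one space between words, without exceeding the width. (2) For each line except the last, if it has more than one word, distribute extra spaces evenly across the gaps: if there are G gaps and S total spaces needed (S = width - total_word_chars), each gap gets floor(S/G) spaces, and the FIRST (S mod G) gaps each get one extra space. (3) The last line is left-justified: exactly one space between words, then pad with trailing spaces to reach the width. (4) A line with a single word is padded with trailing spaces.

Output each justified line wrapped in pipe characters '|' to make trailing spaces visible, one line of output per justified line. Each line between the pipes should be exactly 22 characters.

Line 1: ['milk', 'computer', 'read'] (min_width=18, slack=4)
Line 2: ['rainbow', 'was', 'structure'] (min_width=21, slack=1)
Line 3: ['emerald', 'violin'] (min_width=14, slack=8)
Line 4: ['mountain', 'blackboard'] (min_width=19, slack=3)
Line 5: ['fox', 'voice', 'keyboard', 'be'] (min_width=21, slack=1)
Line 6: ['were', 'purple', 'large'] (min_width=17, slack=5)
Line 7: ['matrix', 'python'] (min_width=13, slack=9)

Answer: |milk   computer   read|
|rainbow  was structure|
|emerald         violin|
|mountain    blackboard|
|fox  voice keyboard be|
|were    purple   large|
|matrix python         |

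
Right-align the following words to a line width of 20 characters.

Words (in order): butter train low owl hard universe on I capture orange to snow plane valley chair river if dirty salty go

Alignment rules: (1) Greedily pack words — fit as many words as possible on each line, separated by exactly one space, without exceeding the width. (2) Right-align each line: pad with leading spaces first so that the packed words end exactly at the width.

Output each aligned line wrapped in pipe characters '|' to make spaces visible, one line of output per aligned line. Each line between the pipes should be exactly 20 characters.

Answer: |butter train low owl|
|  hard universe on I|
|   capture orange to|
|   snow plane valley|
|chair river if dirty|
|            salty go|

Derivation:
Line 1: ['butter', 'train', 'low', 'owl'] (min_width=20, slack=0)
Line 2: ['hard', 'universe', 'on', 'I'] (min_width=18, slack=2)
Line 3: ['capture', 'orange', 'to'] (min_width=17, slack=3)
Line 4: ['snow', 'plane', 'valley'] (min_width=17, slack=3)
Line 5: ['chair', 'river', 'if', 'dirty'] (min_width=20, slack=0)
Line 6: ['salty', 'go'] (min_width=8, slack=12)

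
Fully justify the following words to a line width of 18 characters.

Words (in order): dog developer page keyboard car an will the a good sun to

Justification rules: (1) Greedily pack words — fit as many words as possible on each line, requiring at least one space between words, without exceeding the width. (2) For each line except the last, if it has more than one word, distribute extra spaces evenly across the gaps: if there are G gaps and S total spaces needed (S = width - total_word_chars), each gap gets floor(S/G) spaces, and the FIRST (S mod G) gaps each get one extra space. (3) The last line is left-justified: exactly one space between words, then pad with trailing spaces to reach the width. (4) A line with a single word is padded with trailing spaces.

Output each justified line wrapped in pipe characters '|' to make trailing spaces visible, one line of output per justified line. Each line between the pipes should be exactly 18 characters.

Line 1: ['dog', 'developer', 'page'] (min_width=18, slack=0)
Line 2: ['keyboard', 'car', 'an'] (min_width=15, slack=3)
Line 3: ['will', 'the', 'a', 'good'] (min_width=15, slack=3)
Line 4: ['sun', 'to'] (min_width=6, slack=12)

Answer: |dog developer page|
|keyboard   car  an|
|will  the  a  good|
|sun to            |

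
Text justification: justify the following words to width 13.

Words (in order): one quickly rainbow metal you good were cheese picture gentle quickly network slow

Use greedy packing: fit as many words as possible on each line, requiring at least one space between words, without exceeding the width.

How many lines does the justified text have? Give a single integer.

Line 1: ['one', 'quickly'] (min_width=11, slack=2)
Line 2: ['rainbow', 'metal'] (min_width=13, slack=0)
Line 3: ['you', 'good', 'were'] (min_width=13, slack=0)
Line 4: ['cheese'] (min_width=6, slack=7)
Line 5: ['picture'] (min_width=7, slack=6)
Line 6: ['gentle'] (min_width=6, slack=7)
Line 7: ['quickly'] (min_width=7, slack=6)
Line 8: ['network', 'slow'] (min_width=12, slack=1)
Total lines: 8

Answer: 8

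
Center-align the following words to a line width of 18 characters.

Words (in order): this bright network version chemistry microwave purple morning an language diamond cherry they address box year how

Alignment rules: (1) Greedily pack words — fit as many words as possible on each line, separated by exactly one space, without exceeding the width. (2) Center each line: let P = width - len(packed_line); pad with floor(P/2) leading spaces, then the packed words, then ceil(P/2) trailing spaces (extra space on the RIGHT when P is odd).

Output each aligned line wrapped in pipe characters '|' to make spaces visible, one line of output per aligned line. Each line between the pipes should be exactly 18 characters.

Answer: |   this bright    |
| network version  |
|    chemistry     |
| microwave purple |
|    morning an    |
| language diamond |
|   cherry they    |
| address box year |
|       how        |

Derivation:
Line 1: ['this', 'bright'] (min_width=11, slack=7)
Line 2: ['network', 'version'] (min_width=15, slack=3)
Line 3: ['chemistry'] (min_width=9, slack=9)
Line 4: ['microwave', 'purple'] (min_width=16, slack=2)
Line 5: ['morning', 'an'] (min_width=10, slack=8)
Line 6: ['language', 'diamond'] (min_width=16, slack=2)
Line 7: ['cherry', 'they'] (min_width=11, slack=7)
Line 8: ['address', 'box', 'year'] (min_width=16, slack=2)
Line 9: ['how'] (min_width=3, slack=15)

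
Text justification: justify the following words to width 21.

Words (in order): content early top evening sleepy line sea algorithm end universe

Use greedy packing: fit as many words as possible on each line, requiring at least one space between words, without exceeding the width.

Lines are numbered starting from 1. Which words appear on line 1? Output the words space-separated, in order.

Line 1: ['content', 'early', 'top'] (min_width=17, slack=4)
Line 2: ['evening', 'sleepy', 'line'] (min_width=19, slack=2)
Line 3: ['sea', 'algorithm', 'end'] (min_width=17, slack=4)
Line 4: ['universe'] (min_width=8, slack=13)

Answer: content early top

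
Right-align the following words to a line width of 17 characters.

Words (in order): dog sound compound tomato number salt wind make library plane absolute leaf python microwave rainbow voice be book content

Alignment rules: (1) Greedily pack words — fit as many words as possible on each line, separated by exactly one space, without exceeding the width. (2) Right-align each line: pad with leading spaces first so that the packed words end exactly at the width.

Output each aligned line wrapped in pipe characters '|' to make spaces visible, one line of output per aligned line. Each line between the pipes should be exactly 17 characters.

Line 1: ['dog', 'sound'] (min_width=9, slack=8)
Line 2: ['compound', 'tomato'] (min_width=15, slack=2)
Line 3: ['number', 'salt', 'wind'] (min_width=16, slack=1)
Line 4: ['make', 'library'] (min_width=12, slack=5)
Line 5: ['plane', 'absolute'] (min_width=14, slack=3)
Line 6: ['leaf', 'python'] (min_width=11, slack=6)
Line 7: ['microwave', 'rainbow'] (min_width=17, slack=0)
Line 8: ['voice', 'be', 'book'] (min_width=13, slack=4)
Line 9: ['content'] (min_width=7, slack=10)

Answer: |        dog sound|
|  compound tomato|
| number salt wind|
|     make library|
|   plane absolute|
|      leaf python|
|microwave rainbow|
|    voice be book|
|          content|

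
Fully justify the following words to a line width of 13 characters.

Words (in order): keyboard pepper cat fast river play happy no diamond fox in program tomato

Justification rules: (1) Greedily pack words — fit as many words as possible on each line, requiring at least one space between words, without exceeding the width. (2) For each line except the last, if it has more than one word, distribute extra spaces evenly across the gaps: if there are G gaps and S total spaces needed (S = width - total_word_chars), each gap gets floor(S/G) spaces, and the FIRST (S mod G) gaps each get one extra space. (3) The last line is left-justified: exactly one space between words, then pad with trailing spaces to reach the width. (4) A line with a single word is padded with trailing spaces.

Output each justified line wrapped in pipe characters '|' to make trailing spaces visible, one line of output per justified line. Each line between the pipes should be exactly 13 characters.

Line 1: ['keyboard'] (min_width=8, slack=5)
Line 2: ['pepper', 'cat'] (min_width=10, slack=3)
Line 3: ['fast', 'river'] (min_width=10, slack=3)
Line 4: ['play', 'happy', 'no'] (min_width=13, slack=0)
Line 5: ['diamond', 'fox'] (min_width=11, slack=2)
Line 6: ['in', 'program'] (min_width=10, slack=3)
Line 7: ['tomato'] (min_width=6, slack=7)

Answer: |keyboard     |
|pepper    cat|
|fast    river|
|play happy no|
|diamond   fox|
|in    program|
|tomato       |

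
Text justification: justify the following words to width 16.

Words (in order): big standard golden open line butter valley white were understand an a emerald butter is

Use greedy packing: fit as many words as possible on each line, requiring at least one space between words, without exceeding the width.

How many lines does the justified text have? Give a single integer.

Line 1: ['big', 'standard'] (min_width=12, slack=4)
Line 2: ['golden', 'open', 'line'] (min_width=16, slack=0)
Line 3: ['butter', 'valley'] (min_width=13, slack=3)
Line 4: ['white', 'were'] (min_width=10, slack=6)
Line 5: ['understand', 'an', 'a'] (min_width=15, slack=1)
Line 6: ['emerald', 'butter'] (min_width=14, slack=2)
Line 7: ['is'] (min_width=2, slack=14)
Total lines: 7

Answer: 7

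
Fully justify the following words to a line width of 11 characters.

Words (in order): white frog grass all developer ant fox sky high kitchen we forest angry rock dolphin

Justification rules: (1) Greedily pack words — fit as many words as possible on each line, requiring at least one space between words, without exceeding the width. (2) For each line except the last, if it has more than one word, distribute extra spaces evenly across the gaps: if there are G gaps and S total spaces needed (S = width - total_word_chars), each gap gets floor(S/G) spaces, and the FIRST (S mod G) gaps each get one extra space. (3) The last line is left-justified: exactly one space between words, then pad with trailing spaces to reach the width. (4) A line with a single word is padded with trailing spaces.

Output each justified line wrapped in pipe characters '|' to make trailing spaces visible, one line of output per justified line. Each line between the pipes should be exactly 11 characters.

Line 1: ['white', 'frog'] (min_width=10, slack=1)
Line 2: ['grass', 'all'] (min_width=9, slack=2)
Line 3: ['developer'] (min_width=9, slack=2)
Line 4: ['ant', 'fox', 'sky'] (min_width=11, slack=0)
Line 5: ['high'] (min_width=4, slack=7)
Line 6: ['kitchen', 'we'] (min_width=10, slack=1)
Line 7: ['forest'] (min_width=6, slack=5)
Line 8: ['angry', 'rock'] (min_width=10, slack=1)
Line 9: ['dolphin'] (min_width=7, slack=4)

Answer: |white  frog|
|grass   all|
|developer  |
|ant fox sky|
|high       |
|kitchen  we|
|forest     |
|angry  rock|
|dolphin    |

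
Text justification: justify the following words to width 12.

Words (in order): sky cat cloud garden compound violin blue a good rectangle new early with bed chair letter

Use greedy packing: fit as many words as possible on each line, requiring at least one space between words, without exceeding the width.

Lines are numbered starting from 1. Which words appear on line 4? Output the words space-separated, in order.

Line 1: ['sky', 'cat'] (min_width=7, slack=5)
Line 2: ['cloud', 'garden'] (min_width=12, slack=0)
Line 3: ['compound'] (min_width=8, slack=4)
Line 4: ['violin', 'blue'] (min_width=11, slack=1)
Line 5: ['a', 'good'] (min_width=6, slack=6)
Line 6: ['rectangle'] (min_width=9, slack=3)
Line 7: ['new', 'early'] (min_width=9, slack=3)
Line 8: ['with', 'bed'] (min_width=8, slack=4)
Line 9: ['chair', 'letter'] (min_width=12, slack=0)

Answer: violin blue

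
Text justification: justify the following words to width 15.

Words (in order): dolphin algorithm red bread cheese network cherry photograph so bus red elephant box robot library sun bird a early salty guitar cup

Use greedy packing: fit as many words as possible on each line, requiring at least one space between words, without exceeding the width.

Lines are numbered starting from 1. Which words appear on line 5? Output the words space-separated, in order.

Answer: photograph so

Derivation:
Line 1: ['dolphin'] (min_width=7, slack=8)
Line 2: ['algorithm', 'red'] (min_width=13, slack=2)
Line 3: ['bread', 'cheese'] (min_width=12, slack=3)
Line 4: ['network', 'cherry'] (min_width=14, slack=1)
Line 5: ['photograph', 'so'] (min_width=13, slack=2)
Line 6: ['bus', 'red'] (min_width=7, slack=8)
Line 7: ['elephant', 'box'] (min_width=12, slack=3)
Line 8: ['robot', 'library'] (min_width=13, slack=2)
Line 9: ['sun', 'bird', 'a'] (min_width=10, slack=5)
Line 10: ['early', 'salty'] (min_width=11, slack=4)
Line 11: ['guitar', 'cup'] (min_width=10, slack=5)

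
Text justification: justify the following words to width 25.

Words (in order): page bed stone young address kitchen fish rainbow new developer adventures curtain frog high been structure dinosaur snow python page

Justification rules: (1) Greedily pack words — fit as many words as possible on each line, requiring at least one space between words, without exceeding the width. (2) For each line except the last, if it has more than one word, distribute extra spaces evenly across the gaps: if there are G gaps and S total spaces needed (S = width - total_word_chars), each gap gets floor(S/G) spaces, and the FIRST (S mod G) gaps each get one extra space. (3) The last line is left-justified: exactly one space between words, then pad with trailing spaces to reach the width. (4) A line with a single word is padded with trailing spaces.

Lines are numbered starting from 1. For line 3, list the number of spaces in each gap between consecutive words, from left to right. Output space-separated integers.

Line 1: ['page', 'bed', 'stone', 'young'] (min_width=20, slack=5)
Line 2: ['address', 'kitchen', 'fish'] (min_width=20, slack=5)
Line 3: ['rainbow', 'new', 'developer'] (min_width=21, slack=4)
Line 4: ['adventures', 'curtain', 'frog'] (min_width=23, slack=2)
Line 5: ['high', 'been', 'structure'] (min_width=19, slack=6)
Line 6: ['dinosaur', 'snow', 'python', 'page'] (min_width=25, slack=0)

Answer: 3 3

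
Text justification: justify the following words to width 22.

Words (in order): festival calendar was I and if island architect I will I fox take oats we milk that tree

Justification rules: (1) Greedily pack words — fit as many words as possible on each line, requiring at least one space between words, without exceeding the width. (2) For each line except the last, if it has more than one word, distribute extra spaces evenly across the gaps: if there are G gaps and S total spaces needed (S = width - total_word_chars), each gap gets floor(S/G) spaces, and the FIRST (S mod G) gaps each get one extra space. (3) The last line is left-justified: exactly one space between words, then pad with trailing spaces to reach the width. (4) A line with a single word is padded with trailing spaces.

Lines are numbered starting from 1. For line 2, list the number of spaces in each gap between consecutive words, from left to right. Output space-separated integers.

Answer: 4 3 3

Derivation:
Line 1: ['festival', 'calendar', 'was'] (min_width=21, slack=1)
Line 2: ['I', 'and', 'if', 'island'] (min_width=15, slack=7)
Line 3: ['architect', 'I', 'will', 'I', 'fox'] (min_width=22, slack=0)
Line 4: ['take', 'oats', 'we', 'milk', 'that'] (min_width=22, slack=0)
Line 5: ['tree'] (min_width=4, slack=18)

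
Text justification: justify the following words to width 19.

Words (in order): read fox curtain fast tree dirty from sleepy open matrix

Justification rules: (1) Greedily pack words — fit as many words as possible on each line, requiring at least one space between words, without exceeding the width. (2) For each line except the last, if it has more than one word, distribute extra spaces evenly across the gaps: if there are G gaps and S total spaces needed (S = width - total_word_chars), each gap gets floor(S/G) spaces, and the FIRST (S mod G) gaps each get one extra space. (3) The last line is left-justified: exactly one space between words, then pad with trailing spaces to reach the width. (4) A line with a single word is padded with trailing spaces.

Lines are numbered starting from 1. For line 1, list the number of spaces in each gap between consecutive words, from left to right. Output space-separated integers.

Line 1: ['read', 'fox', 'curtain'] (min_width=16, slack=3)
Line 2: ['fast', 'tree', 'dirty'] (min_width=15, slack=4)
Line 3: ['from', 'sleepy', 'open'] (min_width=16, slack=3)
Line 4: ['matrix'] (min_width=6, slack=13)

Answer: 3 2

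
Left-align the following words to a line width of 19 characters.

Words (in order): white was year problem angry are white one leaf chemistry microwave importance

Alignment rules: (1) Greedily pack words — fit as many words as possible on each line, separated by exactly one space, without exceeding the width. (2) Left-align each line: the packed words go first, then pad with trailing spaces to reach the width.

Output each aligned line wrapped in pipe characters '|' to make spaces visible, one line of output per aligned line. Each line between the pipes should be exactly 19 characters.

Answer: |white was year     |
|problem angry are  |
|white one leaf     |
|chemistry microwave|
|importance         |

Derivation:
Line 1: ['white', 'was', 'year'] (min_width=14, slack=5)
Line 2: ['problem', 'angry', 'are'] (min_width=17, slack=2)
Line 3: ['white', 'one', 'leaf'] (min_width=14, slack=5)
Line 4: ['chemistry', 'microwave'] (min_width=19, slack=0)
Line 5: ['importance'] (min_width=10, slack=9)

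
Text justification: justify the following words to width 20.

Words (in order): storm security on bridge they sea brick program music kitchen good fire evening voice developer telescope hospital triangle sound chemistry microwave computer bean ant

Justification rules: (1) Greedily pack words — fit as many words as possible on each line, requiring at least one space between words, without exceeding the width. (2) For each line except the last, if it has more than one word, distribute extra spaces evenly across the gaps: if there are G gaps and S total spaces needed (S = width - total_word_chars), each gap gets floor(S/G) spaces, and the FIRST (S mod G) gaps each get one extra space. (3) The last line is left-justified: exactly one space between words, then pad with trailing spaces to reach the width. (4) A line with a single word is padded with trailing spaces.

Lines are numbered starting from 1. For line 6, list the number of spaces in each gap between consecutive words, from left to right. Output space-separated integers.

Line 1: ['storm', 'security', 'on'] (min_width=17, slack=3)
Line 2: ['bridge', 'they', 'sea'] (min_width=15, slack=5)
Line 3: ['brick', 'program', 'music'] (min_width=19, slack=1)
Line 4: ['kitchen', 'good', 'fire'] (min_width=17, slack=3)
Line 5: ['evening', 'voice'] (min_width=13, slack=7)
Line 6: ['developer', 'telescope'] (min_width=19, slack=1)
Line 7: ['hospital', 'triangle'] (min_width=17, slack=3)
Line 8: ['sound', 'chemistry'] (min_width=15, slack=5)
Line 9: ['microwave', 'computer'] (min_width=18, slack=2)
Line 10: ['bean', 'ant'] (min_width=8, slack=12)

Answer: 2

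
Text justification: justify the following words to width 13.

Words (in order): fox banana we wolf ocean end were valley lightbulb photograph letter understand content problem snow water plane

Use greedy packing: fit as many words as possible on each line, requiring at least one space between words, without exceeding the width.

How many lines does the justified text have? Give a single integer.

Answer: 11

Derivation:
Line 1: ['fox', 'banana', 'we'] (min_width=13, slack=0)
Line 2: ['wolf', 'ocean'] (min_width=10, slack=3)
Line 3: ['end', 'were'] (min_width=8, slack=5)
Line 4: ['valley'] (min_width=6, slack=7)
Line 5: ['lightbulb'] (min_width=9, slack=4)
Line 6: ['photograph'] (min_width=10, slack=3)
Line 7: ['letter'] (min_width=6, slack=7)
Line 8: ['understand'] (min_width=10, slack=3)
Line 9: ['content'] (min_width=7, slack=6)
Line 10: ['problem', 'snow'] (min_width=12, slack=1)
Line 11: ['water', 'plane'] (min_width=11, slack=2)
Total lines: 11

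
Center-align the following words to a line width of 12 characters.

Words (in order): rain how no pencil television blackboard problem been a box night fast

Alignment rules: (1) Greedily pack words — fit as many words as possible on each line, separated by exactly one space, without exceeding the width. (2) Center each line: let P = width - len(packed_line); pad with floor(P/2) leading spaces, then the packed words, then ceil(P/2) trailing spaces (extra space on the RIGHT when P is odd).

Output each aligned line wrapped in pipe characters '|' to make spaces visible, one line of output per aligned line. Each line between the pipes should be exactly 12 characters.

Line 1: ['rain', 'how', 'no'] (min_width=11, slack=1)
Line 2: ['pencil'] (min_width=6, slack=6)
Line 3: ['television'] (min_width=10, slack=2)
Line 4: ['blackboard'] (min_width=10, slack=2)
Line 5: ['problem', 'been'] (min_width=12, slack=0)
Line 6: ['a', 'box', 'night'] (min_width=11, slack=1)
Line 7: ['fast'] (min_width=4, slack=8)

Answer: |rain how no |
|   pencil   |
| television |
| blackboard |
|problem been|
|a box night |
|    fast    |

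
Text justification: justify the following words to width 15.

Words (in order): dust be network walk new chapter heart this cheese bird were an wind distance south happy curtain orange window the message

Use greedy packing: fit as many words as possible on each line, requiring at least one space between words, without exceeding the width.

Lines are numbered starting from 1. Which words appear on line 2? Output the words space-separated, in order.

Answer: walk new

Derivation:
Line 1: ['dust', 'be', 'network'] (min_width=15, slack=0)
Line 2: ['walk', 'new'] (min_width=8, slack=7)
Line 3: ['chapter', 'heart'] (min_width=13, slack=2)
Line 4: ['this', 'cheese'] (min_width=11, slack=4)
Line 5: ['bird', 'were', 'an'] (min_width=12, slack=3)
Line 6: ['wind', 'distance'] (min_width=13, slack=2)
Line 7: ['south', 'happy'] (min_width=11, slack=4)
Line 8: ['curtain', 'orange'] (min_width=14, slack=1)
Line 9: ['window', 'the'] (min_width=10, slack=5)
Line 10: ['message'] (min_width=7, slack=8)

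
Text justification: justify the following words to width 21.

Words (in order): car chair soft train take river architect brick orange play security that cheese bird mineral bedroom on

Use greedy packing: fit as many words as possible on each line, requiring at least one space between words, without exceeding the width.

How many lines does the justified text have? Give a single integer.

Line 1: ['car', 'chair', 'soft', 'train'] (min_width=20, slack=1)
Line 2: ['take', 'river', 'architect'] (min_width=20, slack=1)
Line 3: ['brick', 'orange', 'play'] (min_width=17, slack=4)
Line 4: ['security', 'that', 'cheese'] (min_width=20, slack=1)
Line 5: ['bird', 'mineral', 'bedroom'] (min_width=20, slack=1)
Line 6: ['on'] (min_width=2, slack=19)
Total lines: 6

Answer: 6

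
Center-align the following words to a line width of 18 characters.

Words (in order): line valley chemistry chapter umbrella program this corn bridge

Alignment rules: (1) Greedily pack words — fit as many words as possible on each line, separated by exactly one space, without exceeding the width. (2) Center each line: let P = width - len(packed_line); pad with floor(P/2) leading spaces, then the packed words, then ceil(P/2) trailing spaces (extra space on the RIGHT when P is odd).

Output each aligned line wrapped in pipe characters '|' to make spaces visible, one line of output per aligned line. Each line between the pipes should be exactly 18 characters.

Answer: |   line valley    |
|chemistry chapter |
| umbrella program |
| this corn bridge |

Derivation:
Line 1: ['line', 'valley'] (min_width=11, slack=7)
Line 2: ['chemistry', 'chapter'] (min_width=17, slack=1)
Line 3: ['umbrella', 'program'] (min_width=16, slack=2)
Line 4: ['this', 'corn', 'bridge'] (min_width=16, slack=2)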